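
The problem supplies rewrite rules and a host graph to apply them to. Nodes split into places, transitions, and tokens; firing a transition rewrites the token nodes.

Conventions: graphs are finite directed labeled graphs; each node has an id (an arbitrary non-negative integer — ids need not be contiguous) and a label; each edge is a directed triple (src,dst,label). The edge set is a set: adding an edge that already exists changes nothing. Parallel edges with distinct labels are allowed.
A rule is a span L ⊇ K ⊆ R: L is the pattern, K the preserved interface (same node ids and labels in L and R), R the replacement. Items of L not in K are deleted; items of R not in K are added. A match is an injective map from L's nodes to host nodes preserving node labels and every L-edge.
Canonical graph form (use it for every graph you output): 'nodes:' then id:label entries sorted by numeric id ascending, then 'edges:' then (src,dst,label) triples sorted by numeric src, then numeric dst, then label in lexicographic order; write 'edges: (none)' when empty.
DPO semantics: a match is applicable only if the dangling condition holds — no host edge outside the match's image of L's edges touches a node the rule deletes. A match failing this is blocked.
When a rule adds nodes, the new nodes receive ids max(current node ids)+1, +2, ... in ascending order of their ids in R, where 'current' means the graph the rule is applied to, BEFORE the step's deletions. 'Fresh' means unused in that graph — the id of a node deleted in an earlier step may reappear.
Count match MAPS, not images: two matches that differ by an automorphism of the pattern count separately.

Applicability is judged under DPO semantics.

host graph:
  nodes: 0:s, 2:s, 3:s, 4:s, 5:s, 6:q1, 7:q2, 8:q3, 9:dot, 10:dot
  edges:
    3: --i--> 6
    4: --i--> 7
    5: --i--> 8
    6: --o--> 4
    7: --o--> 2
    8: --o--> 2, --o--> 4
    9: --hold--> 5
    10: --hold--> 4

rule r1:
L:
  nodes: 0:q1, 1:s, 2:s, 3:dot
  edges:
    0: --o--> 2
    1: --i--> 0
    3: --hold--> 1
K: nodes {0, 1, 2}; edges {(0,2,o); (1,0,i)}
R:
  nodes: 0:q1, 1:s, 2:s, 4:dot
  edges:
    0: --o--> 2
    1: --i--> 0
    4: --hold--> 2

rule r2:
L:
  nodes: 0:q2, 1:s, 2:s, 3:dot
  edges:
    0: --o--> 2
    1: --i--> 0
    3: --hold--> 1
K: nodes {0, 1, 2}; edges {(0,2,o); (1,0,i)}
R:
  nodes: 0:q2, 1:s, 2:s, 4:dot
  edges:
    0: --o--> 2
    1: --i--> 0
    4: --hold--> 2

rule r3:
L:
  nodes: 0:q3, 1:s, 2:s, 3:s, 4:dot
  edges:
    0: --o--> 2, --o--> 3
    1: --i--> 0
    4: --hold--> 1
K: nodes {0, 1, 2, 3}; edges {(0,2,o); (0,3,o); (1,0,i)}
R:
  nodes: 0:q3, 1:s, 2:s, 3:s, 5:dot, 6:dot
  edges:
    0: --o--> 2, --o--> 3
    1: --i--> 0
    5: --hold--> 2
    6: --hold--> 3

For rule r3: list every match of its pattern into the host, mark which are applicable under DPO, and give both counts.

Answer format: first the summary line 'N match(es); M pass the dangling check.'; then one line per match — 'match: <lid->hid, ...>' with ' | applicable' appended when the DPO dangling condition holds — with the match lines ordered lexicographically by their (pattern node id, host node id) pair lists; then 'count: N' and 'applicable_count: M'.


2 match(es); 2 pass the dangling check.
match: 0->8, 1->5, 2->2, 3->4, 4->9 | applicable
match: 0->8, 1->5, 2->4, 3->2, 4->9 | applicable
count: 2
applicable_count: 2


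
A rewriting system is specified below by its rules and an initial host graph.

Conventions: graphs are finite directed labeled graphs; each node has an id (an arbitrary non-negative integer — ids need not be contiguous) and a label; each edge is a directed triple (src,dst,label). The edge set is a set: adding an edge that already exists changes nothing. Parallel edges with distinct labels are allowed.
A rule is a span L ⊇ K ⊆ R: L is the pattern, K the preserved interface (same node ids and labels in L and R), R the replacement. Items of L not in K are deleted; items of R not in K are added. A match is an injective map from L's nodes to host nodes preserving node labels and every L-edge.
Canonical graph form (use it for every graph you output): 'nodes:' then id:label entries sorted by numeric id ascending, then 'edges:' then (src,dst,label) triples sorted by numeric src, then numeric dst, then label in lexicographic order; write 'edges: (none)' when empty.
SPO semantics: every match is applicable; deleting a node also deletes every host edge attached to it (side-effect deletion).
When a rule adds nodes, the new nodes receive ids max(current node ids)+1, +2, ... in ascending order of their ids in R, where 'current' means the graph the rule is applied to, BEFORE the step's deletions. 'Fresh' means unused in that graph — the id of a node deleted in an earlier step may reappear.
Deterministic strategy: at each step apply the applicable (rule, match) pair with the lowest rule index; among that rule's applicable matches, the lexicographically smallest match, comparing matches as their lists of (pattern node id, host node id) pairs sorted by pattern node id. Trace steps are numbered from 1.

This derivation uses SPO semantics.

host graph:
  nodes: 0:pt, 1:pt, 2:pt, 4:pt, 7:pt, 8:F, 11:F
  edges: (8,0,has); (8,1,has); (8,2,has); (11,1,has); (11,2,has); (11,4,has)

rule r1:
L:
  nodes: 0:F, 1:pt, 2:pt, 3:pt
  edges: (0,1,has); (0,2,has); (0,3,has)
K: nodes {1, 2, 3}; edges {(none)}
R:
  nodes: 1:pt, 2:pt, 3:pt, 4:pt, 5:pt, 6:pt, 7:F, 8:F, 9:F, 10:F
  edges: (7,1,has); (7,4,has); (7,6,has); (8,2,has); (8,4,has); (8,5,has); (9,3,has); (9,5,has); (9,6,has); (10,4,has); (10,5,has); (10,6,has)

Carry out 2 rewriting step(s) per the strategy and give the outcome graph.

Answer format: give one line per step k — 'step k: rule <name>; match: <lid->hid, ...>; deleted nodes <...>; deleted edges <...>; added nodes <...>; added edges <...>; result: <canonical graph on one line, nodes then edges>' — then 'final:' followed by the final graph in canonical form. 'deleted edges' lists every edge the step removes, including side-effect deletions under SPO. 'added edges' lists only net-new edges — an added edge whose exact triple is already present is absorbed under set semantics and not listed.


step 1: rule r1; match: 0->8, 1->0, 2->1, 3->2; deleted nodes 8; deleted edges (8,0,has); (8,1,has); (8,2,has); added nodes 12, 13, 14, 15, 16, 17, 18; added edges (15,0,has); (15,12,has); (15,14,has); (16,1,has); (16,12,has); (16,13,has); (17,2,has); (17,13,has); (17,14,has); (18,12,has); (18,13,has); (18,14,has); result: nodes: 0:pt, 1:pt, 2:pt, 4:pt, 7:pt, 11:F, 12:pt, 13:pt, 14:pt, 15:F, 16:F, 17:F, 18:F edges: (11,1,has); (11,2,has); (11,4,has); (15,0,has); (15,12,has); (15,14,has); (16,1,has); (16,12,has); (16,13,has); (17,2,has); (17,13,has); (17,14,has); (18,12,has); (18,13,has); (18,14,has)
step 2: rule r1; match: 0->11, 1->1, 2->2, 3->4; deleted nodes 11; deleted edges (11,1,has); (11,2,has); (11,4,has); added nodes 19, 20, 21, 22, 23, 24, 25; added edges (22,1,has); (22,19,has); (22,21,has); (23,2,has); (23,19,has); (23,20,has); (24,4,has); (24,20,has); (24,21,has); (25,19,has); (25,20,has); (25,21,has); result: nodes: 0:pt, 1:pt, 2:pt, 4:pt, 7:pt, 12:pt, 13:pt, 14:pt, 15:F, 16:F, 17:F, 18:F, 19:pt, 20:pt, 21:pt, 22:F, 23:F, 24:F, 25:F edges: (15,0,has); (15,12,has); (15,14,has); (16,1,has); (16,12,has); (16,13,has); (17,2,has); (17,13,has); (17,14,has); (18,12,has); (18,13,has); (18,14,has); (22,1,has); (22,19,has); (22,21,has); (23,2,has); (23,19,has); (23,20,has); (24,4,has); (24,20,has); (24,21,has); (25,19,has); (25,20,has); (25,21,has)
final:
nodes: 0:pt, 1:pt, 2:pt, 4:pt, 7:pt, 12:pt, 13:pt, 14:pt, 15:F, 16:F, 17:F, 18:F, 19:pt, 20:pt, 21:pt, 22:F, 23:F, 24:F, 25:F
edges: (15,0,has); (15,12,has); (15,14,has); (16,1,has); (16,12,has); (16,13,has); (17,2,has); (17,13,has); (17,14,has); (18,12,has); (18,13,has); (18,14,has); (22,1,has); (22,19,has); (22,21,has); (23,2,has); (23,19,has); (23,20,has); (24,4,has); (24,20,has); (24,21,has); (25,19,has); (25,20,has); (25,21,has)


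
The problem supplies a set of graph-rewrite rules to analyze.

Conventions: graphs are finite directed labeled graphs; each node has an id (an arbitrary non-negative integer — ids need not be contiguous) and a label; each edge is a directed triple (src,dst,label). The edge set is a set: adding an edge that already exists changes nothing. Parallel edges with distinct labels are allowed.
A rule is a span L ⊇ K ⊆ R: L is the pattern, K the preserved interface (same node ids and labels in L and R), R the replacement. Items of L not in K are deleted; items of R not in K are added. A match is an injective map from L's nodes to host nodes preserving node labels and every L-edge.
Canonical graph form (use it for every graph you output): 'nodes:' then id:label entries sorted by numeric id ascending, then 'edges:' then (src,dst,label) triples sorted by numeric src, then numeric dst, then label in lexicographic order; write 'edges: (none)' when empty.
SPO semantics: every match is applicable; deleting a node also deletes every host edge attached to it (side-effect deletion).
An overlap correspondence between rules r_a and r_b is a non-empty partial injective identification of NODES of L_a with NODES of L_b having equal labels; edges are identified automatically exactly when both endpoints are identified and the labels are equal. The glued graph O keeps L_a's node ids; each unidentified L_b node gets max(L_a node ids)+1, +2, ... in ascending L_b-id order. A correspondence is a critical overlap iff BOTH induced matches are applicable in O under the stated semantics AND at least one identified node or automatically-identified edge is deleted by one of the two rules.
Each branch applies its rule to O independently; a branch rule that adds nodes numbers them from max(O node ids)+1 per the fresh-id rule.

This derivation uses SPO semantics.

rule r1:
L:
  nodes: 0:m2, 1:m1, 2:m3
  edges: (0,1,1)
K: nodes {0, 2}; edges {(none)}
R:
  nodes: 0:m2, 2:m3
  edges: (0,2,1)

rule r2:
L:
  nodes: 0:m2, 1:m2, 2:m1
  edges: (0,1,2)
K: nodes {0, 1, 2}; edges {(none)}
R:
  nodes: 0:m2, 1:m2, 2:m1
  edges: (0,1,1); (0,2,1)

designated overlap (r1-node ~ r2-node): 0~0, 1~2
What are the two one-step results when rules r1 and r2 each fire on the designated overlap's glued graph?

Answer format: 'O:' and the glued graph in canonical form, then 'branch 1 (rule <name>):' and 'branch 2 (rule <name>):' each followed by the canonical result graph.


O:
nodes: 0:m2, 1:m1, 2:m3, 3:m2
edges: (0,1,1); (0,3,2)
branch 1 (rule r1):
nodes: 0:m2, 2:m3, 3:m2
edges: (0,2,1); (0,3,2)
branch 2 (rule r2):
nodes: 0:m2, 1:m1, 2:m3, 3:m2
edges: (0,1,1); (0,3,1)


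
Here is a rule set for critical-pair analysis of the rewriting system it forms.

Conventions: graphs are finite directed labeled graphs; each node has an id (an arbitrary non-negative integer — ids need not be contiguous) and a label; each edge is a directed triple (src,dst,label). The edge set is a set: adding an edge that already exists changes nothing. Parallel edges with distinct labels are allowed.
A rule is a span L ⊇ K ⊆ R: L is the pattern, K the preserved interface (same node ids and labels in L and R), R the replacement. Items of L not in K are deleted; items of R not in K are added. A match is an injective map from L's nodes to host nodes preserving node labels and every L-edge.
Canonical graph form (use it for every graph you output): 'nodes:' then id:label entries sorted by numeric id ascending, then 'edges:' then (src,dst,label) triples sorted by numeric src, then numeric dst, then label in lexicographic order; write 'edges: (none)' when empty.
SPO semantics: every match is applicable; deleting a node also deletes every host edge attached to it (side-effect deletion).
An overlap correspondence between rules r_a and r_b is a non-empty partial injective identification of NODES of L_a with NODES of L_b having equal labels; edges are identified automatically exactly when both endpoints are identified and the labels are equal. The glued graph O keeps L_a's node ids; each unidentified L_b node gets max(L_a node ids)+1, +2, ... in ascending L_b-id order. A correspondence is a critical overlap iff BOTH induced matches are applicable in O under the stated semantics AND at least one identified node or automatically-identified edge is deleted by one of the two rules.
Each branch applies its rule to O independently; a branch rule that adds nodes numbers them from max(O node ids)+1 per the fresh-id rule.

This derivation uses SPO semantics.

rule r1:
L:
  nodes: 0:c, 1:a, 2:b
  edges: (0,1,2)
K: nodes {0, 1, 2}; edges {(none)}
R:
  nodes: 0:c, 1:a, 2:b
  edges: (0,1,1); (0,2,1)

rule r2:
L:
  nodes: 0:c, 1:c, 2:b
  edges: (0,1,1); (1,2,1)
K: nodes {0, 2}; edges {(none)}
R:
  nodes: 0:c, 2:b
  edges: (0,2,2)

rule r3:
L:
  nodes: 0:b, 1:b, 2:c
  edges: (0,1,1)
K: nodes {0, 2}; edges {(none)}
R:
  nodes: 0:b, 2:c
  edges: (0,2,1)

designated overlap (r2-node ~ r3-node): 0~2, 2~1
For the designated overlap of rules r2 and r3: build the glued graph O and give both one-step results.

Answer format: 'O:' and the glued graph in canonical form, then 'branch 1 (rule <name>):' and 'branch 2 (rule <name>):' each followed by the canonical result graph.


O:
nodes: 0:c, 1:c, 2:b, 3:b
edges: (0,1,1); (1,2,1); (3,2,1)
branch 1 (rule r2):
nodes: 0:c, 2:b, 3:b
edges: (0,2,2); (3,2,1)
branch 2 (rule r3):
nodes: 0:c, 1:c, 3:b
edges: (0,1,1); (3,0,1)


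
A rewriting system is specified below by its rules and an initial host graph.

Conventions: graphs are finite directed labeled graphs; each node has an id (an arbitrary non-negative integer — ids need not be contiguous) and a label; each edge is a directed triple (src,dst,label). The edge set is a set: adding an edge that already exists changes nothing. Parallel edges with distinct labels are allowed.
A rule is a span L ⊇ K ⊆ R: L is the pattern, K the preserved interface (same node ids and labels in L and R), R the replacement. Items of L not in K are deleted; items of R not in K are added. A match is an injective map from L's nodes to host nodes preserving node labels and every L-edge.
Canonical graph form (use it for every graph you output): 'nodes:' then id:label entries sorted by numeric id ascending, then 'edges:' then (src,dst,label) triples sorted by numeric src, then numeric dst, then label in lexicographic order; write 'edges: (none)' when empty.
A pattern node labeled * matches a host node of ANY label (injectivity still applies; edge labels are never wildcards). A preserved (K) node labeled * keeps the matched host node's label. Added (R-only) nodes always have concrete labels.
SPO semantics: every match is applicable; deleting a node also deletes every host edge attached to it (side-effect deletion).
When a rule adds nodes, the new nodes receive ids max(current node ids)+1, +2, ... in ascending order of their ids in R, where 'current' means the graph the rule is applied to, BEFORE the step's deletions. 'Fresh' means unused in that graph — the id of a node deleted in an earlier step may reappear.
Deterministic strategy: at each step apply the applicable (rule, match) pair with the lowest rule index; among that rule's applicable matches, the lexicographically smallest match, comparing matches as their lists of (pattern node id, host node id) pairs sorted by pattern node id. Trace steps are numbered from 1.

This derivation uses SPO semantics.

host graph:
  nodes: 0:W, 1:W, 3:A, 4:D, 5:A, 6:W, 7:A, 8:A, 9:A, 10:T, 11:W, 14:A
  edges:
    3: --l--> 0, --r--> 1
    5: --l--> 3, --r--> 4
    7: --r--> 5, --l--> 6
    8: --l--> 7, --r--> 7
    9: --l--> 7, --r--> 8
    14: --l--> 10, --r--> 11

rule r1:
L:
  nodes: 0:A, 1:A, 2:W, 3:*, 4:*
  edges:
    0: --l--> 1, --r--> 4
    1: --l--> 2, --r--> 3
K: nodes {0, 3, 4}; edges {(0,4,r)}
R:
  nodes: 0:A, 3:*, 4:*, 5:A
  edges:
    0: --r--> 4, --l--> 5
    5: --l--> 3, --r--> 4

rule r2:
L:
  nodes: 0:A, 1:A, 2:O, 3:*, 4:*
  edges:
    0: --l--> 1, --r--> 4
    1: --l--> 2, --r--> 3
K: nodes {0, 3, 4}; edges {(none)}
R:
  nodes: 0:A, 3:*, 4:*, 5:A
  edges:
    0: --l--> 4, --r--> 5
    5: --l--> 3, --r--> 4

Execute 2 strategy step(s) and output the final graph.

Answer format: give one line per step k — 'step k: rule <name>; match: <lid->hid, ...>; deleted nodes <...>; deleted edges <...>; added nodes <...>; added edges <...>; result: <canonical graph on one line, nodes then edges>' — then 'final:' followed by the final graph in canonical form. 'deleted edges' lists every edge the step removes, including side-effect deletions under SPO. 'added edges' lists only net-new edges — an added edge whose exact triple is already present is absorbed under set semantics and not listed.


step 1: rule r1; match: 0->5, 1->3, 2->0, 3->1, 4->4; deleted nodes 0, 3; deleted edges (3,0,l); (3,1,r); (5,3,l); added nodes 15; added edges (5,15,l); (15,1,l); (15,4,r); result: nodes: 1:W, 4:D, 5:A, 6:W, 7:A, 8:A, 9:A, 10:T, 11:W, 14:A, 15:A edges: (5,4,r); (5,15,l); (7,5,r); (7,6,l); (8,7,l); (8,7,r); (9,7,l); (9,8,r); (14,10,l); (14,11,r); (15,1,l); (15,4,r)
step 2: rule r1; match: 0->9, 1->7, 2->6, 3->5, 4->8; deleted nodes 6, 7; deleted edges (7,5,r); (7,6,l); (8,7,l); (8,7,r); (9,7,l); added nodes 16; added edges (9,16,l); (16,5,l); (16,8,r); result: nodes: 1:W, 4:D, 5:A, 8:A, 9:A, 10:T, 11:W, 14:A, 15:A, 16:A edges: (5,4,r); (5,15,l); (9,8,r); (9,16,l); (14,10,l); (14,11,r); (15,1,l); (15,4,r); (16,5,l); (16,8,r)
final:
nodes: 1:W, 4:D, 5:A, 8:A, 9:A, 10:T, 11:W, 14:A, 15:A, 16:A
edges: (5,4,r); (5,15,l); (9,8,r); (9,16,l); (14,10,l); (14,11,r); (15,1,l); (15,4,r); (16,5,l); (16,8,r)


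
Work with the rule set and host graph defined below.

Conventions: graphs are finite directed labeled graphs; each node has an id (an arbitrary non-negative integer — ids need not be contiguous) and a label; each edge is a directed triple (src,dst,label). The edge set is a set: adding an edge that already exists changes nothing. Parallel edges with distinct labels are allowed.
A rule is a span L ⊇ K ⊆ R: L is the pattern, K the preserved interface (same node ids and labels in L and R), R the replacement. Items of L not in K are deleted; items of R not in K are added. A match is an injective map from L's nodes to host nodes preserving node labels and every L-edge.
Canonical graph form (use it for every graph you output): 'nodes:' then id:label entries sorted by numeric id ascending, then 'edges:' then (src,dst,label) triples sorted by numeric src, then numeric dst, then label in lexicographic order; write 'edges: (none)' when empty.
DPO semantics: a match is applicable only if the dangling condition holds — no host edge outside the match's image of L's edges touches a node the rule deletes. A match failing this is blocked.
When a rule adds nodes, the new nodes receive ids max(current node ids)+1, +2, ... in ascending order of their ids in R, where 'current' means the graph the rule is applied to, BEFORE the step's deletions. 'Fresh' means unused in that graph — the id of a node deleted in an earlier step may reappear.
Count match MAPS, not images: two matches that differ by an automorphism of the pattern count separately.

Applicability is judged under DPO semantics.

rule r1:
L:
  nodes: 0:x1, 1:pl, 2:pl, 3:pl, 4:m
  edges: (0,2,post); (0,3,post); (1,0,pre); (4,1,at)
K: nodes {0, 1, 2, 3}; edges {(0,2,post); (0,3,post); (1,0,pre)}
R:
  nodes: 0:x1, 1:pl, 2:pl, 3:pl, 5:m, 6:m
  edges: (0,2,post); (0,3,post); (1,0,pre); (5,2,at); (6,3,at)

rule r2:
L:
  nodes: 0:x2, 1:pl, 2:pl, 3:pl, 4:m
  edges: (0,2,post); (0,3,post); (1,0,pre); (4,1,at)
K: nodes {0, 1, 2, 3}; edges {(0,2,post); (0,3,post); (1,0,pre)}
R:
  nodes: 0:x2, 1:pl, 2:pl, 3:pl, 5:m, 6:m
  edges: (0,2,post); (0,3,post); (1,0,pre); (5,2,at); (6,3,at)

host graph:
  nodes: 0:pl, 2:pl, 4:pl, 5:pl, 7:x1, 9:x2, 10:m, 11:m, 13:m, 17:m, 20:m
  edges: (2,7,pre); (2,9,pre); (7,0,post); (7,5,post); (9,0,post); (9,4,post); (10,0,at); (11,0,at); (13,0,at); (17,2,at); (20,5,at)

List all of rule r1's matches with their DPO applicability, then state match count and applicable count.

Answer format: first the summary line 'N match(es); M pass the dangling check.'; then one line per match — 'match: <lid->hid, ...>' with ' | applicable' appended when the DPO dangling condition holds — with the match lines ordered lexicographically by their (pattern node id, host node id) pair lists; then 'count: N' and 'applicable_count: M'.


2 match(es); 2 pass the dangling check.
match: 0->7, 1->2, 2->0, 3->5, 4->17 | applicable
match: 0->7, 1->2, 2->5, 3->0, 4->17 | applicable
count: 2
applicable_count: 2


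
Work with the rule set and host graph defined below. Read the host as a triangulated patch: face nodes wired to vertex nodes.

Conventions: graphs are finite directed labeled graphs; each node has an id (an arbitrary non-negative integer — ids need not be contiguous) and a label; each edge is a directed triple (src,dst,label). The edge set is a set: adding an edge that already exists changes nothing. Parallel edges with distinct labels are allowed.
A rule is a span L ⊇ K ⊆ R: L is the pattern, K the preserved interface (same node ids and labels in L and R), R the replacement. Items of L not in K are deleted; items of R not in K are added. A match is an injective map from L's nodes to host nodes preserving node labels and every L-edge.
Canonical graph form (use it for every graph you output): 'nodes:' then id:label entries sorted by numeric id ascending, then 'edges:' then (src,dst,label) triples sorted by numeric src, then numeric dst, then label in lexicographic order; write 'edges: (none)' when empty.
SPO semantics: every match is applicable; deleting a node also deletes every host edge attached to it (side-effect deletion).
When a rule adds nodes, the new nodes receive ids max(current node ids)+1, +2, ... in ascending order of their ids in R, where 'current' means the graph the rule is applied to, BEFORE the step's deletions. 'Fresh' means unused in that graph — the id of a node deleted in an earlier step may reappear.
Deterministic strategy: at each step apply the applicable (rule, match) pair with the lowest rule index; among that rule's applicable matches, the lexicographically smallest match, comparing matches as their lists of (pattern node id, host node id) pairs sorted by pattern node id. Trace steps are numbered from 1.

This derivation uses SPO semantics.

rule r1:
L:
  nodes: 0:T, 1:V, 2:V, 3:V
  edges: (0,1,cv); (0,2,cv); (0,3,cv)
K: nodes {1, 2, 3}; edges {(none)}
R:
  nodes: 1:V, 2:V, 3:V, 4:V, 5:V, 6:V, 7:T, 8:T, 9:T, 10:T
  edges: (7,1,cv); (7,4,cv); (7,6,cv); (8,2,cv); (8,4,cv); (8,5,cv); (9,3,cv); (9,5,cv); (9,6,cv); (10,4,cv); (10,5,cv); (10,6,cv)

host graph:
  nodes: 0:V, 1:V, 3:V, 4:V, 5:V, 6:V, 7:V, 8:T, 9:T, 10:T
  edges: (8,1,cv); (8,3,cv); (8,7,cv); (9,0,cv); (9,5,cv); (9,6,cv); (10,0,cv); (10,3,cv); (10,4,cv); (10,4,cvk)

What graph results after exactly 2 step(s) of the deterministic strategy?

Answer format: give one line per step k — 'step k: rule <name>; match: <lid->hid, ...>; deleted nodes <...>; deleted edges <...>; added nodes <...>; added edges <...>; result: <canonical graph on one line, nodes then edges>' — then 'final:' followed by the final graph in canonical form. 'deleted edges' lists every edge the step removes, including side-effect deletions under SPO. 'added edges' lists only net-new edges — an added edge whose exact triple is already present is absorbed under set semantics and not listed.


step 1: rule r1; match: 0->8, 1->1, 2->3, 3->7; deleted nodes 8; deleted edges (8,1,cv); (8,3,cv); (8,7,cv); added nodes 11, 12, 13, 14, 15, 16, 17; added edges (14,1,cv); (14,11,cv); (14,13,cv); (15,3,cv); (15,11,cv); (15,12,cv); (16,7,cv); (16,12,cv); (16,13,cv); (17,11,cv); (17,12,cv); (17,13,cv); result: nodes: 0:V, 1:V, 3:V, 4:V, 5:V, 6:V, 7:V, 9:T, 10:T, 11:V, 12:V, 13:V, 14:T, 15:T, 16:T, 17:T edges: (9,0,cv); (9,5,cv); (9,6,cv); (10,0,cv); (10,3,cv); (10,4,cv); (10,4,cvk); (14,1,cv); (14,11,cv); (14,13,cv); (15,3,cv); (15,11,cv); (15,12,cv); (16,7,cv); (16,12,cv); (16,13,cv); (17,11,cv); (17,12,cv); (17,13,cv)
step 2: rule r1; match: 0->9, 1->0, 2->5, 3->6; deleted nodes 9; deleted edges (9,0,cv); (9,5,cv); (9,6,cv); added nodes 18, 19, 20, 21, 22, 23, 24; added edges (21,0,cv); (21,18,cv); (21,20,cv); (22,5,cv); (22,18,cv); (22,19,cv); (23,6,cv); (23,19,cv); (23,20,cv); (24,18,cv); (24,19,cv); (24,20,cv); result: nodes: 0:V, 1:V, 3:V, 4:V, 5:V, 6:V, 7:V, 10:T, 11:V, 12:V, 13:V, 14:T, 15:T, 16:T, 17:T, 18:V, 19:V, 20:V, 21:T, 22:T, 23:T, 24:T edges: (10,0,cv); (10,3,cv); (10,4,cv); (10,4,cvk); (14,1,cv); (14,11,cv); (14,13,cv); (15,3,cv); (15,11,cv); (15,12,cv); (16,7,cv); (16,12,cv); (16,13,cv); (17,11,cv); (17,12,cv); (17,13,cv); (21,0,cv); (21,18,cv); (21,20,cv); (22,5,cv); (22,18,cv); (22,19,cv); (23,6,cv); (23,19,cv); (23,20,cv); (24,18,cv); (24,19,cv); (24,20,cv)
final:
nodes: 0:V, 1:V, 3:V, 4:V, 5:V, 6:V, 7:V, 10:T, 11:V, 12:V, 13:V, 14:T, 15:T, 16:T, 17:T, 18:V, 19:V, 20:V, 21:T, 22:T, 23:T, 24:T
edges: (10,0,cv); (10,3,cv); (10,4,cv); (10,4,cvk); (14,1,cv); (14,11,cv); (14,13,cv); (15,3,cv); (15,11,cv); (15,12,cv); (16,7,cv); (16,12,cv); (16,13,cv); (17,11,cv); (17,12,cv); (17,13,cv); (21,0,cv); (21,18,cv); (21,20,cv); (22,5,cv); (22,18,cv); (22,19,cv); (23,6,cv); (23,19,cv); (23,20,cv); (24,18,cv); (24,19,cv); (24,20,cv)


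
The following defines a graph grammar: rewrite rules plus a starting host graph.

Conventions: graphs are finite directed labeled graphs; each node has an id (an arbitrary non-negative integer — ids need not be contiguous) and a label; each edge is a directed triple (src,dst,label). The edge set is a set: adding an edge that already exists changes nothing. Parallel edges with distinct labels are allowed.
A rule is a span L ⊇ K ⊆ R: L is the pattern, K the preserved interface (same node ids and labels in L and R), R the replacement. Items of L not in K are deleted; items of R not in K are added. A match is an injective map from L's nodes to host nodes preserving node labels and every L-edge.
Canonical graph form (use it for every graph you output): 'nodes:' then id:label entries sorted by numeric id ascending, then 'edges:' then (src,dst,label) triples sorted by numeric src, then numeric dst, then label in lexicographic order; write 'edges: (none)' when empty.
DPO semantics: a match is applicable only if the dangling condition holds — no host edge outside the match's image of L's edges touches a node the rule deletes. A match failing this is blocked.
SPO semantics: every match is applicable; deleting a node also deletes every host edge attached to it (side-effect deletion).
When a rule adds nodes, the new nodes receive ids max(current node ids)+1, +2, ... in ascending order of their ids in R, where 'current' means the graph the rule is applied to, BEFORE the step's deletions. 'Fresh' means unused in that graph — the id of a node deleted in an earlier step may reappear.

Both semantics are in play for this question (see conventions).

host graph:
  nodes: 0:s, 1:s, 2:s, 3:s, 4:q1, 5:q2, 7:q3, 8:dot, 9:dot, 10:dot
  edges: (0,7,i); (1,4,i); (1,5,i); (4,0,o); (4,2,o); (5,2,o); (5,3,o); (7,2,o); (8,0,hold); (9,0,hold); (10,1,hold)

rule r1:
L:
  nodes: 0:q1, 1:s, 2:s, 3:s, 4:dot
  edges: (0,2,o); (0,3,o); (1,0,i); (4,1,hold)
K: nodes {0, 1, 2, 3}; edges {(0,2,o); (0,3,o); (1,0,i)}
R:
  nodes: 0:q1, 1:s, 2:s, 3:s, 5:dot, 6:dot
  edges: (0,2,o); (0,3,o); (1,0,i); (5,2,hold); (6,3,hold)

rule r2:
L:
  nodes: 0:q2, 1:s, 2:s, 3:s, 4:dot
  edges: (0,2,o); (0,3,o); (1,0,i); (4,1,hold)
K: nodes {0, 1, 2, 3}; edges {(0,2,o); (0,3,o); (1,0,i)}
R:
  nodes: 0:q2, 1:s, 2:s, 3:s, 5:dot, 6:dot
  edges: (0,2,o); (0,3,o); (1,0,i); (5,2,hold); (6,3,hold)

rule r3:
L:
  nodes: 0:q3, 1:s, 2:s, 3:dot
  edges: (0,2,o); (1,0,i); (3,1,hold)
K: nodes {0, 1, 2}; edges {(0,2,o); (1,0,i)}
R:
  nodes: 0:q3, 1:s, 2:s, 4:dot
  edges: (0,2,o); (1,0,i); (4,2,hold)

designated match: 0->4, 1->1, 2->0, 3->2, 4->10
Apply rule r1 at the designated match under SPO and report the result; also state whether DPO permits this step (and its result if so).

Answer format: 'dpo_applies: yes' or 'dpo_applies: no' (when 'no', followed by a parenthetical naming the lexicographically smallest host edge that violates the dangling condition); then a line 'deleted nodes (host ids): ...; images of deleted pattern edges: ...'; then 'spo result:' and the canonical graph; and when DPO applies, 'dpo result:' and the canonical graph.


dpo_applies: yes
deleted nodes (host ids): 10; images of deleted pattern edges: (10,1,hold)
spo result:
nodes: 0:s, 1:s, 2:s, 3:s, 4:q1, 5:q2, 7:q3, 8:dot, 9:dot, 11:dot, 12:dot
edges: (0,7,i); (1,4,i); (1,5,i); (4,0,o); (4,2,o); (5,2,o); (5,3,o); (7,2,o); (8,0,hold); (9,0,hold); (11,0,hold); (12,2,hold)
dpo result:
nodes: 0:s, 1:s, 2:s, 3:s, 4:q1, 5:q2, 7:q3, 8:dot, 9:dot, 11:dot, 12:dot
edges: (0,7,i); (1,4,i); (1,5,i); (4,0,o); (4,2,o); (5,2,o); (5,3,o); (7,2,o); (8,0,hold); (9,0,hold); (11,0,hold); (12,2,hold)


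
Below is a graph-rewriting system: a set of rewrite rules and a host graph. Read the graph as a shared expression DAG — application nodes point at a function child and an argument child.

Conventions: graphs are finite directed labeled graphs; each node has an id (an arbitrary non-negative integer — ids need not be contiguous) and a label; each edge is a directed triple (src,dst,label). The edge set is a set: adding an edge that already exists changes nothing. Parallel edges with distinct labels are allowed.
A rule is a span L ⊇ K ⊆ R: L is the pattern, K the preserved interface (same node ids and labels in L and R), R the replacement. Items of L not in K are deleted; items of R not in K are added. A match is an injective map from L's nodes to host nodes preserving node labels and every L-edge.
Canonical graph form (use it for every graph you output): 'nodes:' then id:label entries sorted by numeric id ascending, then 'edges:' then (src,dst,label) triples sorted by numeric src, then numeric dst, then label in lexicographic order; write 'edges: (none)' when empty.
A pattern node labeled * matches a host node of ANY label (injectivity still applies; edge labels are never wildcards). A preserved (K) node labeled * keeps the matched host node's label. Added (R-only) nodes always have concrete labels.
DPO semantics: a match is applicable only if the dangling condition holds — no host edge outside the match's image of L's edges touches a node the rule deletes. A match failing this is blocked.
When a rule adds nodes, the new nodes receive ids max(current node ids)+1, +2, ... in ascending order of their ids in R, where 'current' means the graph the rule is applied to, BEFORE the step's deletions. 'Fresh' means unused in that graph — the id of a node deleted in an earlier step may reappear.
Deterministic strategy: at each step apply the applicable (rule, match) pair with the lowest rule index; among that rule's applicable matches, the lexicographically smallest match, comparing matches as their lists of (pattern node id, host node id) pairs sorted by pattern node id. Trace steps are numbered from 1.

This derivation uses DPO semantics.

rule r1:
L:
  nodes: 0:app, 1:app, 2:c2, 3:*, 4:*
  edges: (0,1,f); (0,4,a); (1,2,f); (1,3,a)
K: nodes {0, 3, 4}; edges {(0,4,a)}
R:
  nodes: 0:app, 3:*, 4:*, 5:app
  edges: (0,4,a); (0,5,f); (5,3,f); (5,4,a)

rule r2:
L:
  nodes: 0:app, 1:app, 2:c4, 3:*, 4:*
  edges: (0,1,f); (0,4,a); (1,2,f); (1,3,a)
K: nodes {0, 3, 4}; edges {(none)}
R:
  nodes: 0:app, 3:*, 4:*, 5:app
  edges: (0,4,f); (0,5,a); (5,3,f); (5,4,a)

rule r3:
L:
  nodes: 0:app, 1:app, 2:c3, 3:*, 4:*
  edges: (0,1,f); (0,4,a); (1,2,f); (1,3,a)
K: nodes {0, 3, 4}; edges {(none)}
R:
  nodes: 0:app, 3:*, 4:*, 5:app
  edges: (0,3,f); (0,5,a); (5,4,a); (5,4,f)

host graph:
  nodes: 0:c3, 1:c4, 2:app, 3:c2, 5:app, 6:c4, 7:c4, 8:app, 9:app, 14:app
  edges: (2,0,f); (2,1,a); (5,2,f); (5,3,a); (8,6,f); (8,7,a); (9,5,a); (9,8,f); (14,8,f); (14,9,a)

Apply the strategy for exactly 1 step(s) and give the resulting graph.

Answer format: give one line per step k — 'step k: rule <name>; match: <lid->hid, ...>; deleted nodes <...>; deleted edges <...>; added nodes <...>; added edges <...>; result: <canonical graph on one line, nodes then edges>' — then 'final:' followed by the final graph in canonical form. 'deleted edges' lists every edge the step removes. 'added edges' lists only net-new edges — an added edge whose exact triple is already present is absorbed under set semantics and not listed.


step 1: rule r3; match: 0->5, 1->2, 2->0, 3->1, 4->3; deleted nodes 0, 2; deleted edges (2,0,f); (2,1,a); (5,2,f); (5,3,a); added nodes 15; added edges (5,1,f); (5,15,a); (15,3,a); (15,3,f); result: nodes: 1:c4, 3:c2, 5:app, 6:c4, 7:c4, 8:app, 9:app, 14:app, 15:app edges: (5,1,f); (5,15,a); (8,6,f); (8,7,a); (9,5,a); (9,8,f); (14,8,f); (14,9,a); (15,3,a); (15,3,f)
final:
nodes: 1:c4, 3:c2, 5:app, 6:c4, 7:c4, 8:app, 9:app, 14:app, 15:app
edges: (5,1,f); (5,15,a); (8,6,f); (8,7,a); (9,5,a); (9,8,f); (14,8,f); (14,9,a); (15,3,a); (15,3,f)


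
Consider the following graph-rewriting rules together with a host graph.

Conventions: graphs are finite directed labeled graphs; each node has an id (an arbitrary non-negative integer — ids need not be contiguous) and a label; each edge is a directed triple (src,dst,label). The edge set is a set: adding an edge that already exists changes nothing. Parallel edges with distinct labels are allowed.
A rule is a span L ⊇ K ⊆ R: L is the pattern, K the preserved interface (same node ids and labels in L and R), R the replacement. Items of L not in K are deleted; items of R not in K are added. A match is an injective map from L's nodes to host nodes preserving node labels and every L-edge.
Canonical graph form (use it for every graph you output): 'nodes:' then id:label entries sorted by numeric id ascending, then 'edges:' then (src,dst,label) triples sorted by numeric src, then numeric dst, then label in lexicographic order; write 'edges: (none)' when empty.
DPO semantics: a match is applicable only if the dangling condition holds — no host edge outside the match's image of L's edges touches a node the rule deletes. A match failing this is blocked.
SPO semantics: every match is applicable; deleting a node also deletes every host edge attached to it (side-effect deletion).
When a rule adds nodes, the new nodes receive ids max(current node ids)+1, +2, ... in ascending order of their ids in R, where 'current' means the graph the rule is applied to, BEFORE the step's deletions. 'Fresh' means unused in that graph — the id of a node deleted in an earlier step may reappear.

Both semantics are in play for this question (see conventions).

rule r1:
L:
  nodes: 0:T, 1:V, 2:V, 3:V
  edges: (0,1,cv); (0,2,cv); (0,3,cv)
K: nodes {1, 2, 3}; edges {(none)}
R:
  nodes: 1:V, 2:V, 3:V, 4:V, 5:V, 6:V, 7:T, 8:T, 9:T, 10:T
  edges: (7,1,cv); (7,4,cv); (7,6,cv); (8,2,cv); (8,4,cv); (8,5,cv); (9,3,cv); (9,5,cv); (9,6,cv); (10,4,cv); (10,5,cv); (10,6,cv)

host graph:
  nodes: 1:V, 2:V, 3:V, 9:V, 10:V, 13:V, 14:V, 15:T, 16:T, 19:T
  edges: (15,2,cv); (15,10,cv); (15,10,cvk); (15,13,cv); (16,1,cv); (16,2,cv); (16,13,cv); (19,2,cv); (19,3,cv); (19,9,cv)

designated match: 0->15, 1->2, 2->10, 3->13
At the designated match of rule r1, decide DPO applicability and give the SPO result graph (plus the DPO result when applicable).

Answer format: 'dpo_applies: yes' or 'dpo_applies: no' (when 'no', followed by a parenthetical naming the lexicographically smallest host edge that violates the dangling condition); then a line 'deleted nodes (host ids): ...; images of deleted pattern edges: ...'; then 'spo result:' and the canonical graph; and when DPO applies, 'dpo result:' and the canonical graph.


dpo_applies: no
(the rule deletes node 15, which keeps host edge (15,10,cvk) outside the match image — the dangling condition fails, DPO blocks; SPO proceeds and side-deletes such edges)
deleted nodes (host ids): 15; images of deleted pattern edges: (15,2,cv); (15,10,cv); (15,13,cv)
spo result:
nodes: 1:V, 2:V, 3:V, 9:V, 10:V, 13:V, 14:V, 16:T, 19:T, 20:V, 21:V, 22:V, 23:T, 24:T, 25:T, 26:T
edges: (16,1,cv); (16,2,cv); (16,13,cv); (19,2,cv); (19,3,cv); (19,9,cv); (23,2,cv); (23,20,cv); (23,22,cv); (24,10,cv); (24,20,cv); (24,21,cv); (25,13,cv); (25,21,cv); (25,22,cv); (26,20,cv); (26,21,cv); (26,22,cv)


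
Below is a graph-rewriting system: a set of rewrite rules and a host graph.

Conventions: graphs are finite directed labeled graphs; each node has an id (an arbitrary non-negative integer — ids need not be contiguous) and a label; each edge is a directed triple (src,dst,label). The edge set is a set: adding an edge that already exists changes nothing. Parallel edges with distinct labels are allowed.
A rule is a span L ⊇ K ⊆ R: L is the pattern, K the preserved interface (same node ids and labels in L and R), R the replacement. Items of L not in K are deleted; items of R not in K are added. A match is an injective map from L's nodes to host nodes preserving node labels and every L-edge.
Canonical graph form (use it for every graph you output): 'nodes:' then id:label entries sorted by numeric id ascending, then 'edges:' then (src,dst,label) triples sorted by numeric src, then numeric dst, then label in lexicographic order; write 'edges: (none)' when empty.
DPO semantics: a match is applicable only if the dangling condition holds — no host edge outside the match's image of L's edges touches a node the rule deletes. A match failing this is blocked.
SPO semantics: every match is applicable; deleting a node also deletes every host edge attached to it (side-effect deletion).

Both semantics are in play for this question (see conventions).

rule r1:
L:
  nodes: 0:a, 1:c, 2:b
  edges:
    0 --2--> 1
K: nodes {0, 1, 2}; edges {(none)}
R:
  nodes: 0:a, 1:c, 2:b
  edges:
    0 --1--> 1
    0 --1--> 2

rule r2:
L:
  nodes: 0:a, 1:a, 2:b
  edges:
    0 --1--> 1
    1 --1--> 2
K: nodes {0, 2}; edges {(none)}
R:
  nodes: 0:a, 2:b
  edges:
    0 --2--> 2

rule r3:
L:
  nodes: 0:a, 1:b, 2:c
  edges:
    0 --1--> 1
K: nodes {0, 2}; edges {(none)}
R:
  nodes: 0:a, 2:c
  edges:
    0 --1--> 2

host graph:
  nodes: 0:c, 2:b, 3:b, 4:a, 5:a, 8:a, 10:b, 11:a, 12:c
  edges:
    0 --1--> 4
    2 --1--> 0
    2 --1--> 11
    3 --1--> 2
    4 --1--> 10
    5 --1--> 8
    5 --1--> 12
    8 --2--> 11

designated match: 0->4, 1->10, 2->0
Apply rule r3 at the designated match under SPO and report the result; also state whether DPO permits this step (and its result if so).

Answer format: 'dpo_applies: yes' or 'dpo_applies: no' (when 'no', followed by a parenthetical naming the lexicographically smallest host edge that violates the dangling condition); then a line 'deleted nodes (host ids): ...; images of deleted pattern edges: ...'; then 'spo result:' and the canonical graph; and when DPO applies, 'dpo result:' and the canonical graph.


dpo_applies: yes
deleted nodes (host ids): 10; images of deleted pattern edges: (4,10,1)
spo result:
nodes: 0:c, 2:b, 3:b, 4:a, 5:a, 8:a, 11:a, 12:c
edges: (0,4,1); (2,0,1); (2,11,1); (3,2,1); (4,0,1); (5,8,1); (5,12,1); (8,11,2)
dpo result:
nodes: 0:c, 2:b, 3:b, 4:a, 5:a, 8:a, 11:a, 12:c
edges: (0,4,1); (2,0,1); (2,11,1); (3,2,1); (4,0,1); (5,8,1); (5,12,1); (8,11,2)


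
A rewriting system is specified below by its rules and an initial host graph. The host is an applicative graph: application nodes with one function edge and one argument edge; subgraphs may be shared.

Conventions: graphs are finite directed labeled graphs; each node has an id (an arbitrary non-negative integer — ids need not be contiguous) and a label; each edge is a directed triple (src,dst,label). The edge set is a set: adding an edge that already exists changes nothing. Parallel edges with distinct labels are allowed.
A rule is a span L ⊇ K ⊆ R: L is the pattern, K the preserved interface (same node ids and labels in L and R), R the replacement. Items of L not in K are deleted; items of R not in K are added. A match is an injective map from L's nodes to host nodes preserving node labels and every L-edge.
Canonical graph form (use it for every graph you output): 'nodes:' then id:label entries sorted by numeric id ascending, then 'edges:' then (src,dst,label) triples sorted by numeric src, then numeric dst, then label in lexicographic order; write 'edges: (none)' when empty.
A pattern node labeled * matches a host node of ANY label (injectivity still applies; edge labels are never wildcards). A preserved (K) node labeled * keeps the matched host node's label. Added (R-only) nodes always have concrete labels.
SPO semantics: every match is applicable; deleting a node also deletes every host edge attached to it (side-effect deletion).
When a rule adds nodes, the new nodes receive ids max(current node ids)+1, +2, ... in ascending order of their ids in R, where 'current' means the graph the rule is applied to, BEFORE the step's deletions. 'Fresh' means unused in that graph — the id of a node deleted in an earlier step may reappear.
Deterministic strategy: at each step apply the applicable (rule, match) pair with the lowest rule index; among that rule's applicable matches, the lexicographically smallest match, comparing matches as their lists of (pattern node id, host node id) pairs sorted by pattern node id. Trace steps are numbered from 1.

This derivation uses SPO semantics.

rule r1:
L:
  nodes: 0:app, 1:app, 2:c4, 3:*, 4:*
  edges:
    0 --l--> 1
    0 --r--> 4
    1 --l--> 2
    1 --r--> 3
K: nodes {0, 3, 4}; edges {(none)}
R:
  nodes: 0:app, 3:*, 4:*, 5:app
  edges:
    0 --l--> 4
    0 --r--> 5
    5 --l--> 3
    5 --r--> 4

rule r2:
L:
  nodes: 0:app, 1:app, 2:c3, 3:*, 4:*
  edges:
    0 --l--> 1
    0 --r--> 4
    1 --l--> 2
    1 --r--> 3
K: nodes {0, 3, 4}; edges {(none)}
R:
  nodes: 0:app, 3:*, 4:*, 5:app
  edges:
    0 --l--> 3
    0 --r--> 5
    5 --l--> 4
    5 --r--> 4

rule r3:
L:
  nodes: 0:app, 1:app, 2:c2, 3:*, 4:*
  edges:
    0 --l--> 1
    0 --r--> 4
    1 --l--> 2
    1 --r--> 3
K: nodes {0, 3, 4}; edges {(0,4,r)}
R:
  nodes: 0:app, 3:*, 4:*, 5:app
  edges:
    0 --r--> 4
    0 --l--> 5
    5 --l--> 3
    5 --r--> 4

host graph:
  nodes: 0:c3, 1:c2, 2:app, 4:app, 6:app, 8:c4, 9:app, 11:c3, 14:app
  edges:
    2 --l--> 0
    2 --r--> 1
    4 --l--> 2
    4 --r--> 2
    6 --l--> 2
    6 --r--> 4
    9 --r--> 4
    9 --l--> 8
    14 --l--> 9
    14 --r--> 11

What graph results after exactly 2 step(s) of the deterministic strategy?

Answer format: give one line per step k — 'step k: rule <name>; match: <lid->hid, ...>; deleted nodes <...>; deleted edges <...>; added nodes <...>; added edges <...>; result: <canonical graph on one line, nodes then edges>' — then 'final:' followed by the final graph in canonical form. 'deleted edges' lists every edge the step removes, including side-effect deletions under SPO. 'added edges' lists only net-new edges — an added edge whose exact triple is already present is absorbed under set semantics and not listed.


step 1: rule r1; match: 0->14, 1->9, 2->8, 3->4, 4->11; deleted nodes 8, 9; deleted edges (9,4,r); (9,8,l); (14,9,l); (14,11,r); added nodes 15; added edges (14,11,l); (14,15,r); (15,4,l); (15,11,r); result: nodes: 0:c3, 1:c2, 2:app, 4:app, 6:app, 11:c3, 14:app, 15:app edges: (2,0,l); (2,1,r); (4,2,l); (4,2,r); (6,2,l); (6,4,r); (14,11,l); (14,15,r); (15,4,l); (15,11,r)
step 2: rule r2; match: 0->6, 1->2, 2->0, 3->1, 4->4; deleted nodes 0, 2; deleted edges (2,0,l); (2,1,r); (4,2,l); (4,2,r); (6,2,l); (6,4,r); added nodes 16; added edges (6,1,l); (6,16,r); (16,4,l); (16,4,r); result: nodes: 1:c2, 4:app, 6:app, 11:c3, 14:app, 15:app, 16:app edges: (6,1,l); (6,16,r); (14,11,l); (14,15,r); (15,4,l); (15,11,r); (16,4,l); (16,4,r)
final:
nodes: 1:c2, 4:app, 6:app, 11:c3, 14:app, 15:app, 16:app
edges: (6,1,l); (6,16,r); (14,11,l); (14,15,r); (15,4,l); (15,11,r); (16,4,l); (16,4,r)
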